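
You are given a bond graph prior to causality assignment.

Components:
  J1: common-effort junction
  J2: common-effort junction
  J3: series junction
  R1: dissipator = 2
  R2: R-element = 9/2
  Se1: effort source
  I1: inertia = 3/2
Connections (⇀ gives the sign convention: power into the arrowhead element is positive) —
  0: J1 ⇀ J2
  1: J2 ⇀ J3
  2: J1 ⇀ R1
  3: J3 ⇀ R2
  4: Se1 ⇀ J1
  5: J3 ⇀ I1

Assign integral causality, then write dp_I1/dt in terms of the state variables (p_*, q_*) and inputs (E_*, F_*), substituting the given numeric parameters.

bond 4 stroke at J1  (source Se1 imposes e)
bond 0 stroke at J2  (common-e at J1 fixed by 4)
bond 2 stroke at R1  (J1 effort already set via bond 4)
bond 1 stroke at J3  (0-jn J2 has e-setter on 0)
bond 5 stroke at I1  (I1: I, integral causality)
bond 3 stroke at J3  (J3: bond 5 brought flow, rest push out)

dp_I1/dt = E_Se1 - 3*p_I1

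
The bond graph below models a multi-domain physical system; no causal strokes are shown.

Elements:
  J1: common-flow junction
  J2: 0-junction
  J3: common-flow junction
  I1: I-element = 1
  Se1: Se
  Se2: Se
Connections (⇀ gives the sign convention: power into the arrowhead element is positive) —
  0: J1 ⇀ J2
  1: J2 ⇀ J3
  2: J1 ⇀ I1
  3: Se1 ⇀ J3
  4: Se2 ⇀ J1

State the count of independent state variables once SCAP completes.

bond 3 →J3  (Se1: effort source, stroke at far end)
bond 4 →J1  (Se2 (Se) sets effort on bond)
bond 1 →J2  (J3 needs exactly one f-in)
bond 0 →J1  (J2 effort already set via bond 1)
bond 2 →I1  (closing 1-jn rule on J1)

1  (I1 all integral)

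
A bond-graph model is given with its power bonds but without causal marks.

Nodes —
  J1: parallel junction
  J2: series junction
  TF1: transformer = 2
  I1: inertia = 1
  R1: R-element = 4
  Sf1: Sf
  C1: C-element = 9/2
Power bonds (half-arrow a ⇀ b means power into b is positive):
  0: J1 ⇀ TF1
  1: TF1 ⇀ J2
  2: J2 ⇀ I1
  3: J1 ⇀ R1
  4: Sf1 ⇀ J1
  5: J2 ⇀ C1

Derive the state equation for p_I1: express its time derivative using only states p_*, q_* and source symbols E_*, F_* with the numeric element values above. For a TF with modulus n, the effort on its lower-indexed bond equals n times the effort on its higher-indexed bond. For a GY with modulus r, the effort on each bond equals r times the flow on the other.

dp_I1/dt = 2*F_Sf1 - p_I1 - 2*q_C1/9

#4 stroke at Sf1  (Sf1: flow source, stroke at near end)
#2 stroke at I1  (prefer integral on I1)
#1 stroke at J2  (J2: bond 2 brought flow, rest push out)
#5 stroke at J2  (1-jn J2 has f-setter on 2)
#0 stroke at TF1  (TF1 one-in-one-out from 1)
#3 stroke at J1  (only one effort-in slot at J1)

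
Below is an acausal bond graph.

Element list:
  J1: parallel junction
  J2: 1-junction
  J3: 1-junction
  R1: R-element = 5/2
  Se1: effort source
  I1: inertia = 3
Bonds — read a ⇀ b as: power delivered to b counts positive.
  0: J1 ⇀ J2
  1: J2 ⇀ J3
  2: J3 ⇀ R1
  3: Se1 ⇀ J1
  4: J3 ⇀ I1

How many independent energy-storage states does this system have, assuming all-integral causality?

bond 3 |J1  (Se1: effort source, stroke at far end)
bond 0 |J2  (J1 effort already set via bond 3)
bond 1 |J3  (J2: last free bond brings flow in)
bond 4 |I1  (I1 integral (f out))
bond 2 |J3  (1-jn J3 has f-setter on 4)

1  (I1 all integral)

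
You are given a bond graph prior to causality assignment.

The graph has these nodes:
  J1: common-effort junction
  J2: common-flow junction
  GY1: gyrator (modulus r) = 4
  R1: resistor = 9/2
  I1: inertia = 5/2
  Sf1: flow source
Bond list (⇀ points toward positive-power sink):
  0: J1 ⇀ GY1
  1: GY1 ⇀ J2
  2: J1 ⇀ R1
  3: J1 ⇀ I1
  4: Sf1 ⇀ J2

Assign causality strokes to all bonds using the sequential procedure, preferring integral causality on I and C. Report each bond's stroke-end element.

#0 →J1
#1 →J2
#2 →R1
#3 →I1
#4 →Sf1

#4 stroke→Sf1  (Sf1: flow source, stroke at near end)
#1 stroke→J2  (J2 flow already set via bond 4)
#0 stroke→J1  (GY1 both-in/both-out from 1)
#2 stroke→R1  (common-e at J1 fixed by 0)
#3 stroke→I1  (common-e at J1 fixed by 0)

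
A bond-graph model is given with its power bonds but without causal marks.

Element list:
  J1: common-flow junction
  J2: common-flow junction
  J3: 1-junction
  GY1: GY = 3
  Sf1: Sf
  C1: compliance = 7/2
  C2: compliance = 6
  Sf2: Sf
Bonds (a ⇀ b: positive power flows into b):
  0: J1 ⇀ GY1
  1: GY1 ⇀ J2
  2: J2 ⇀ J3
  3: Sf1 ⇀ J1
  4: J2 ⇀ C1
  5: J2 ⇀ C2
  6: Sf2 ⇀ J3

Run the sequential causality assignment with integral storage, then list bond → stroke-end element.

#0 |J1
#1 |J2
#2 |J3
#3 |Sf1
#4 |J2
#5 |J2
#6 |Sf2

b3 stroke→Sf1  (source Sf1 imposes f)
b6 stroke→Sf2  (source Sf2 imposes f)
b0 stroke→J1  (J1: bond 3 brought flow, rest push out)
b2 stroke→J3  (J3: bond 6 brought flow, rest push out)
b1 stroke→J2  (GY1: gyrator matches bond 0)
b4 stroke→J2  (1-jn J2 has f-setter on 2)
b5 stroke→J2  (J2 flow already set via bond 2)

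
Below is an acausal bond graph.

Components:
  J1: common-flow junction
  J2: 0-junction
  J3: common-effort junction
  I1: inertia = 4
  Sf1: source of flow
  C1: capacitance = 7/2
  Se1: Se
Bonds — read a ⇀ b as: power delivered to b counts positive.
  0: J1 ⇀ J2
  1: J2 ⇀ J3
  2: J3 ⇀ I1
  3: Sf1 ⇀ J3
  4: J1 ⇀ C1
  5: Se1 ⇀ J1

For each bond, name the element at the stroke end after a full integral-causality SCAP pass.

#0 stroke at J2
#1 stroke at J3
#2 stroke at I1
#3 stroke at Sf1
#4 stroke at J1
#5 stroke at J1

β3 →Sf1  (source Sf1 imposes f)
β5 →J1  (source Se1 imposes e)
β2 →I1  (I1 integral (f out))
β1 →J3  (J3 needs exactly one e-in)
β0 →J2  (J2 needs exactly one e-in)
β4 →J1  (1-jn J1 has f-setter on 0)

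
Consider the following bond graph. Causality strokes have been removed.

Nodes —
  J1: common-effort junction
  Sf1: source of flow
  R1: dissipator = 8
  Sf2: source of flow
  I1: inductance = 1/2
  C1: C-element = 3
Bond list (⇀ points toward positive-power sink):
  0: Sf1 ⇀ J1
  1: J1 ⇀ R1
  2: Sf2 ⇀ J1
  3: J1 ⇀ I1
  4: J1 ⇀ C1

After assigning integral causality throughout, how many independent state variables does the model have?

2  (C1, I1 all integral)

#0 stroke→Sf1  (Sf1 fixes flow; stroke at Sf1)
#2 stroke→Sf2  (source Sf2 imposes f)
#3 stroke→I1  (prefer integral on I1)
#4 stroke→J1  (prefer integral on C1)
#1 stroke→R1  (common-e at J1 fixed by 4)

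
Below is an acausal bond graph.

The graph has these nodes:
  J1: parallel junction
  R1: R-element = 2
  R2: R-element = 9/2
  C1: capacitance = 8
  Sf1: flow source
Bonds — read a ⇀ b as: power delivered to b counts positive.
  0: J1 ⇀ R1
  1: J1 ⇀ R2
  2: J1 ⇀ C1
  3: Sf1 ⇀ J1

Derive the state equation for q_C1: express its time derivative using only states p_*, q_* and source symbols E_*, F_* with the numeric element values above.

dq_C1/dt = F_Sf1 - 13*q_C1/144

β3 stroke→Sf1  (Sf1 (Sf) sets flow on bond)
β2 stroke→J1  (C1 outputs effort q/C1)
β0 stroke→R1  (common-e at J1 fixed by 2)
β1 stroke→R2  (J1: bond 2 brought effort, rest push out)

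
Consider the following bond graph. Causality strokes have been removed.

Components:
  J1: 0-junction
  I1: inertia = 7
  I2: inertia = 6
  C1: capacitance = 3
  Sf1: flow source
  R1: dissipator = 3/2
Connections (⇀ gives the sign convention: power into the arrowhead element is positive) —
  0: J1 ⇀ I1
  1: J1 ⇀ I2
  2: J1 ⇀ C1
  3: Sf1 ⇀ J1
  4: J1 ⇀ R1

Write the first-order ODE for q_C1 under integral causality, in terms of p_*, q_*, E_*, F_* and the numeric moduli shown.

bond 3 →Sf1  (Sf1: flow source, stroke at near end)
bond 0 →I1  (I1: I, integral causality)
bond 1 →I2  (prefer integral on I2)
bond 2 →J1  (C1 outputs effort q/C1)
bond 4 →R1  (common-e at J1 fixed by 2)

dq_C1/dt = F_Sf1 - p_I1/7 - p_I2/6 - 2*q_C1/9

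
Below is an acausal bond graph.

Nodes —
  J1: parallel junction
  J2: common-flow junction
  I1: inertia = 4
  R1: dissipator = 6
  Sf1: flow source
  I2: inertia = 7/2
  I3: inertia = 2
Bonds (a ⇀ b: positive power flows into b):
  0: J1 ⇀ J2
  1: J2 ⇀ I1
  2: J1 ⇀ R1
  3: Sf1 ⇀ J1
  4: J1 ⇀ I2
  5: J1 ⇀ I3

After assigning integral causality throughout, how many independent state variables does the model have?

3  (I1, I2, I3 all integral)

bond 3 →Sf1  (Sf1: flow source, stroke at near end)
bond 1 →I1  (I1 outputs flow p/I1)
bond 0 →J2  (1-jn J2 has f-setter on 1)
bond 4 →I2  (I2 integral (f out))
bond 5 →I3  (I3 integral (f out))
bond 2 →J1  (J1: last free bond brings effort in)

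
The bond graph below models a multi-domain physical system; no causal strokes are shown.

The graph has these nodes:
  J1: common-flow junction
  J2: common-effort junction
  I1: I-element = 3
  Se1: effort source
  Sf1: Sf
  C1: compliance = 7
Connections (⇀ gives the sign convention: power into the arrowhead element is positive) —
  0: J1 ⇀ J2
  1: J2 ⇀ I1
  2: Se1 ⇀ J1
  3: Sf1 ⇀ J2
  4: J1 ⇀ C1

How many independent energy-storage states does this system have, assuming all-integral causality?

b2 stroke→J1  (Se1 (Se) sets effort on bond)
b3 stroke→Sf1  (Sf1: flow source, stroke at near end)
b1 stroke→I1  (I1 integral (f out))
b0 stroke→J2  (only one effort-in slot at J2)
b4 stroke→J1  (common-f at J1 fixed by 0)

2  (C1, I1 all integral)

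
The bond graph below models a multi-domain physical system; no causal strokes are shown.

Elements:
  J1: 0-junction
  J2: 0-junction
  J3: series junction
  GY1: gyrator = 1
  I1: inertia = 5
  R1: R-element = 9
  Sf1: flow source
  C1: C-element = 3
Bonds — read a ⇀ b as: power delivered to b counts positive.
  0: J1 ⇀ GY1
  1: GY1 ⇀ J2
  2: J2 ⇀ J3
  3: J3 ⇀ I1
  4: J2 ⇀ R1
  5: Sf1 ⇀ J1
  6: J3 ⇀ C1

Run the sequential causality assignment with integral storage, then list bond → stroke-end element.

bond 0 stroke at J1
bond 1 stroke at J2
bond 2 stroke at J3
bond 3 stroke at I1
bond 4 stroke at R1
bond 5 stroke at Sf1
bond 6 stroke at J3

b5 →Sf1  (Sf1 fixes flow; stroke at Sf1)
b0 →J1  (J1: last free bond brings effort in)
b1 →J2  (through GY1, causality inverts; strokes same side of GY1)
b2 →J3  (J2 effort already set via bond 1)
b4 →R1  (J2 effort already set via bond 1)
b3 →I1  (prefer integral on I1)
b6 →J3  (J3: bond 3 brought flow, rest push out)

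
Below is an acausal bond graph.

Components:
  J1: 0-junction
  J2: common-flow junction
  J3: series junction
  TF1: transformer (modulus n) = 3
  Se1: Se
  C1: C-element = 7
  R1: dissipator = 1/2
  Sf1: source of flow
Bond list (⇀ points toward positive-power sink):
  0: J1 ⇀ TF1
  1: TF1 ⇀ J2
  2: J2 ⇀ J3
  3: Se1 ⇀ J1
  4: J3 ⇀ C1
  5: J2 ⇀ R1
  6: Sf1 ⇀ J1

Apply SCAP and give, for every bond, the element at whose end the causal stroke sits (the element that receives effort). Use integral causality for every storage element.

β3 |J1  (Se1 fixes effort; stroke away)
β6 |Sf1  (Sf1 fixes flow; stroke at Sf1)
β0 |TF1  (common-e at J1 fixed by 3)
β1 |J2  (TF1: transformer flips bond 0)
β4 |J3  (C1: C, integral causality)
β2 |J2  (closing 1-jn rule on J3)
β5 |R1  (J2: last free bond brings flow in)

β0 stroke at TF1
β1 stroke at J2
β2 stroke at J2
β3 stroke at J1
β4 stroke at J3
β5 stroke at R1
β6 stroke at Sf1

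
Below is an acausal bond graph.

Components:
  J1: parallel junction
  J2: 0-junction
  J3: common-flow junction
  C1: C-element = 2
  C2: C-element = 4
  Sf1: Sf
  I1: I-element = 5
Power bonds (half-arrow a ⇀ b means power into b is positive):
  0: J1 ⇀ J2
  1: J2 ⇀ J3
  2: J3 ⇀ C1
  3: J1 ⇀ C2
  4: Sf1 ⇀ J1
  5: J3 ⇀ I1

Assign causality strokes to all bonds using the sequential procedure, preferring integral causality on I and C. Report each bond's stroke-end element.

β0 stroke at J2
β1 stroke at J3
β2 stroke at J3
β3 stroke at J1
β4 stroke at Sf1
β5 stroke at I1

b4 stroke at Sf1  (source Sf1 imposes f)
b2 stroke at J3  (C1 outputs effort q/C1)
b3 stroke at J1  (prefer integral on C2)
b0 stroke at J2  (J1 effort already set via bond 3)
b1 stroke at J3  (J2: bond 0 brought effort, rest push out)
b5 stroke at I1  (only one flow-in slot at J3)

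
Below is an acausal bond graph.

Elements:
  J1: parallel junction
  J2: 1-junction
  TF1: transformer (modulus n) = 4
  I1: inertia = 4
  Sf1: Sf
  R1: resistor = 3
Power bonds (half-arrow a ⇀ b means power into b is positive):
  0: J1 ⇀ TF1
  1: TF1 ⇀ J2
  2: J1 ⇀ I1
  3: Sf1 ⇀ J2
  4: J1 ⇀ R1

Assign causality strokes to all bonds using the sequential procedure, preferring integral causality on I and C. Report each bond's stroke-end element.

bond 0 →TF1
bond 1 →J2
bond 2 →I1
bond 3 →Sf1
bond 4 →J1

b3 →Sf1  (Sf1 fixes flow; stroke at Sf1)
b1 →J2  (J2: bond 3 brought flow, rest push out)
b0 →TF1  (TF1: transformer flips bond 1)
b2 →I1  (I1: I, integral causality)
b4 →J1  (J1 needs exactly one e-in)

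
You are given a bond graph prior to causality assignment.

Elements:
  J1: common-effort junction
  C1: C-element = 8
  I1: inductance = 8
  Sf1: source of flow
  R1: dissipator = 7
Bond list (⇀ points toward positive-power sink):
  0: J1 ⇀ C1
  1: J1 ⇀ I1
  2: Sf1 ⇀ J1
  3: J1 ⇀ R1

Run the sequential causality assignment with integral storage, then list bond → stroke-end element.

#2 stroke→Sf1  (Sf1: flow source, stroke at near end)
#0 stroke→J1  (C1 outputs effort q/C1)
#1 stroke→I1  (common-e at J1 fixed by 0)
#3 stroke→R1  (0-jn J1 has e-setter on 0)

#0 stroke at J1
#1 stroke at I1
#2 stroke at Sf1
#3 stroke at R1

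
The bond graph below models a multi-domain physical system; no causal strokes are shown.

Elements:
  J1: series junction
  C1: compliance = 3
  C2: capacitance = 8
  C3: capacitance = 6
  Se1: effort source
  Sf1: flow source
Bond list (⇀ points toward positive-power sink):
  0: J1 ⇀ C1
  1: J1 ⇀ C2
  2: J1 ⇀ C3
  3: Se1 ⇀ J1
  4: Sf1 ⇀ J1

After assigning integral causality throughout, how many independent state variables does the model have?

#3 →J1  (Se1 (Se) sets effort on bond)
#4 →Sf1  (Sf1 fixes flow; stroke at Sf1)
#0 →J1  (J1: bond 4 brought flow, rest push out)
#1 →J1  (common-f at J1 fixed by 4)
#2 →J1  (J1 flow already set via bond 4)

3  (C1, C2, C3 all integral)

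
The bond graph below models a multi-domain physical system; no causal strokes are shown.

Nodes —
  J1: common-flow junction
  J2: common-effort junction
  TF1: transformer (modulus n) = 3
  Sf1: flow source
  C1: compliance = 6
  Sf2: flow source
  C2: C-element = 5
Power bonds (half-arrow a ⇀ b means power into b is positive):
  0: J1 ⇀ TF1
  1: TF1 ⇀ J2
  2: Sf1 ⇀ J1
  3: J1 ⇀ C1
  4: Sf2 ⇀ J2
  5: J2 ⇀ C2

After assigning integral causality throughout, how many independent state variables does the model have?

2  (C1, C2 all integral)

bond 2 |Sf1  (Sf1: flow source, stroke at near end)
bond 4 |Sf2  (Sf2: flow source, stroke at near end)
bond 0 |J1  (J1: bond 2 brought flow, rest push out)
bond 3 |J1  (1-jn J1 has f-setter on 2)
bond 1 |TF1  (TF1 one-in-one-out from 0)
bond 5 |J2  (closing 0-jn rule on J2)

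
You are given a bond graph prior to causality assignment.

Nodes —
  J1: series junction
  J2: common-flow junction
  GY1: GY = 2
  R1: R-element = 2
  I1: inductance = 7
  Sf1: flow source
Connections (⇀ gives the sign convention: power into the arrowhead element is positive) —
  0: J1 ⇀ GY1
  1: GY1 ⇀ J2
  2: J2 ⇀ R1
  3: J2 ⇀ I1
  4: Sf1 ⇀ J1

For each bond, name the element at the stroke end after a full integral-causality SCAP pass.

bond 0 →J1
bond 1 →J2
bond 2 →J2
bond 3 →I1
bond 4 →Sf1

#4 →Sf1  (source Sf1 imposes f)
#0 →J1  (J1: bond 4 brought flow, rest push out)
#1 →J2  (GY1: gyrator matches bond 0)
#3 →I1  (I1 integral (f out))
#2 →J2  (1-jn J2 has f-setter on 3)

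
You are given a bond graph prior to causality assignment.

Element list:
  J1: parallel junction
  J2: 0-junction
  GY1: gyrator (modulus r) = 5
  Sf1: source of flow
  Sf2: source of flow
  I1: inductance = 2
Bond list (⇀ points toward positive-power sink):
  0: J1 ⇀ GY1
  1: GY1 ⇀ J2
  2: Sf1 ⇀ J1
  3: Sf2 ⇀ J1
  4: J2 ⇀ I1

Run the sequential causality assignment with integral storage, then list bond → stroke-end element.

b2 stroke→Sf1  (Sf1 (Sf) sets flow on bond)
b3 stroke→Sf2  (Sf2: flow source, stroke at near end)
b0 stroke→J1  (J1: last free bond brings effort in)
b1 stroke→J2  (through GY1, causality inverts; strokes same side of GY1)
b4 stroke→I1  (common-e at J2 fixed by 1)

β0 stroke→J1
β1 stroke→J2
β2 stroke→Sf1
β3 stroke→Sf2
β4 stroke→I1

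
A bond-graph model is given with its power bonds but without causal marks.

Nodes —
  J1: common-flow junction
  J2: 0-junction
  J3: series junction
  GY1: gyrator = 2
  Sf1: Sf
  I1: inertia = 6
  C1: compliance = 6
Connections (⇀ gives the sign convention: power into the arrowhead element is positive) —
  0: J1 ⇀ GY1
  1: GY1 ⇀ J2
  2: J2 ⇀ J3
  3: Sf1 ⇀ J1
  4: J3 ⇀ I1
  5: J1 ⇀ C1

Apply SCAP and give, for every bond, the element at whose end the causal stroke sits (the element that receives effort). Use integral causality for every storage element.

#0 stroke at J1
#1 stroke at J2
#2 stroke at J3
#3 stroke at Sf1
#4 stroke at I1
#5 stroke at J1

#3 stroke→Sf1  (source Sf1 imposes f)
#0 stroke→J1  (J1 flow already set via bond 3)
#5 stroke→J1  (common-f at J1 fixed by 3)
#1 stroke→J2  (GY GY1: same side as bond 0)
#2 stroke→J3  (0-jn J2 has e-setter on 1)
#4 stroke→I1  (only one flow-in slot at J3)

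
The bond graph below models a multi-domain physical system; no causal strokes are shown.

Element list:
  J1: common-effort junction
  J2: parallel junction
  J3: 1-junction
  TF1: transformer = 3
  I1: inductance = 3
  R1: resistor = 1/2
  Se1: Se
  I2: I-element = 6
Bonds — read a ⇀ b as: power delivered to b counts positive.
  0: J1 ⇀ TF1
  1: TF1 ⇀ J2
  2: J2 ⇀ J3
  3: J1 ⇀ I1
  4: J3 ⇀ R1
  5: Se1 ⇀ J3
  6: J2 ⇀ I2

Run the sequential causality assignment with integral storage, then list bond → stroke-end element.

bond 5 →J3  (source Se1 imposes e)
bond 3 →I1  (prefer integral on I1)
bond 0 →J1  (closing 0-jn rule on J1)
bond 1 →TF1  (TF1: transformer flips bond 0)
bond 6 →I2  (I2 outputs flow p/I2)
bond 2 →J2  (J2 needs exactly one e-in)
bond 4 →J3  (J3: bond 2 brought flow, rest push out)

b0 stroke at J1
b1 stroke at TF1
b2 stroke at J2
b3 stroke at I1
b4 stroke at J3
b5 stroke at J3
b6 stroke at I2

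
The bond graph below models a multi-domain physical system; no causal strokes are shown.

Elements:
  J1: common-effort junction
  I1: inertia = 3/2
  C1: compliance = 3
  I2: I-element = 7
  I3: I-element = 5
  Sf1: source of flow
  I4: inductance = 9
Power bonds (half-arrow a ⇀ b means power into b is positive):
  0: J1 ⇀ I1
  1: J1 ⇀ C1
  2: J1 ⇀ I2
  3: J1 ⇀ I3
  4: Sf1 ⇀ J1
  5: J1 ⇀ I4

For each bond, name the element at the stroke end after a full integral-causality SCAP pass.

b4 |Sf1  (source Sf1 imposes f)
b0 |I1  (I1: I, integral causality)
b1 |J1  (prefer integral on C1)
b2 |I2  (J1: bond 1 brought effort, rest push out)
b3 |I3  (J1 effort already set via bond 1)
b5 |I4  (J1 effort already set via bond 1)

b0 stroke at I1
b1 stroke at J1
b2 stroke at I2
b3 stroke at I3
b4 stroke at Sf1
b5 stroke at I4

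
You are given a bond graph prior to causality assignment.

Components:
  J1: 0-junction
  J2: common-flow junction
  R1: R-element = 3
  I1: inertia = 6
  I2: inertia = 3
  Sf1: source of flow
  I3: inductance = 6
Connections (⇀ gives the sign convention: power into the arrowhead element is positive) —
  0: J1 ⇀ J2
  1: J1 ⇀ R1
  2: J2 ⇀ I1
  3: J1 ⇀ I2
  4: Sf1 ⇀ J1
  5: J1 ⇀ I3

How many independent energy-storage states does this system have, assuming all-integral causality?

#4 stroke at Sf1  (source Sf1 imposes f)
#2 stroke at I1  (I1: I, integral causality)
#0 stroke at J2  (1-jn J2 has f-setter on 2)
#3 stroke at I2  (prefer integral on I2)
#5 stroke at I3  (I3: I, integral causality)
#1 stroke at J1  (J1: last free bond brings effort in)

3  (I1, I2, I3 all integral)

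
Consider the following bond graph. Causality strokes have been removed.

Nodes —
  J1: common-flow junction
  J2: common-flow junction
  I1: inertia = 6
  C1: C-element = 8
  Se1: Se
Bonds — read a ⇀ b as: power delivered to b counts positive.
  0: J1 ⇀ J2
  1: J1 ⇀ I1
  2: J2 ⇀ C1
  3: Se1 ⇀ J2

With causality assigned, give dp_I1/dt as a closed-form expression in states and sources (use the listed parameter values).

dp_I1/dt = E_Se1 - q_C1/8

#3 stroke→J2  (source Se1 imposes e)
#1 stroke→I1  (prefer integral on I1)
#0 stroke→J1  (common-f at J1 fixed by 1)
#2 stroke→J2  (common-f at J2 fixed by 0)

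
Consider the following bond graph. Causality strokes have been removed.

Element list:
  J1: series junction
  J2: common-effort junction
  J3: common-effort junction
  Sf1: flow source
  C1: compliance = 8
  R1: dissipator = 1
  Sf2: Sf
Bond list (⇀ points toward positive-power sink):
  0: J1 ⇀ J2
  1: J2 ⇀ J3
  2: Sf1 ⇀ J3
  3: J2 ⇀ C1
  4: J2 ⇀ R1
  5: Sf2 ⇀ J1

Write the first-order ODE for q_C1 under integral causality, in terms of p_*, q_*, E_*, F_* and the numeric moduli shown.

dq_C1/dt = F_Sf1 + F_Sf2 - q_C1/8

b2 stroke at Sf1  (Sf1: flow source, stroke at near end)
b5 stroke at Sf2  (Sf2 (Sf) sets flow on bond)
b0 stroke at J1  (J1: bond 5 brought flow, rest push out)
b1 stroke at J3  (only one effort-in slot at J3)
b3 stroke at J2  (C1 integral (e out))
b4 stroke at R1  (common-e at J2 fixed by 3)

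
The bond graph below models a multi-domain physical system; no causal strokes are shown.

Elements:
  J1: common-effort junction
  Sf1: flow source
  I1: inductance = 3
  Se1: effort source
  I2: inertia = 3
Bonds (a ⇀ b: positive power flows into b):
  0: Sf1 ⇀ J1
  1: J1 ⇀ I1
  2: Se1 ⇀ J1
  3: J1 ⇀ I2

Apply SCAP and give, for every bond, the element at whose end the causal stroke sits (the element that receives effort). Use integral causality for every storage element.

#0 stroke at Sf1
#1 stroke at I1
#2 stroke at J1
#3 stroke at I2

b0 stroke at Sf1  (Sf1: flow source, stroke at near end)
b2 stroke at J1  (Se1: effort source, stroke at far end)
b1 stroke at I1  (0-jn J1 has e-setter on 2)
b3 stroke at I2  (J1: bond 2 brought effort, rest push out)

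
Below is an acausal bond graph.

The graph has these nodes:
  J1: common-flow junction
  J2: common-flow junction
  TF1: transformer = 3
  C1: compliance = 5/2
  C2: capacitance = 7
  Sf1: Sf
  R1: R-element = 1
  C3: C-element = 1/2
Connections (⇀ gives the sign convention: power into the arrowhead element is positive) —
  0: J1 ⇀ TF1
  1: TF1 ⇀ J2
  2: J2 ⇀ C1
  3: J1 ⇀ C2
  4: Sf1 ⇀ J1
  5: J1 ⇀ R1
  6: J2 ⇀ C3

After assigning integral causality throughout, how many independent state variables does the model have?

b4 |Sf1  (source Sf1 imposes f)
b0 |J1  (J1 flow already set via bond 4)
b3 |J1  (1-jn J1 has f-setter on 4)
b5 |J1  (J1 flow already set via bond 4)
b1 |TF1  (TF TF1: opposite of bond 0)
b2 |J2  (1-jn J2 has f-setter on 1)
b6 |J2  (1-jn J2 has f-setter on 1)

3  (C1, C2, C3 all integral)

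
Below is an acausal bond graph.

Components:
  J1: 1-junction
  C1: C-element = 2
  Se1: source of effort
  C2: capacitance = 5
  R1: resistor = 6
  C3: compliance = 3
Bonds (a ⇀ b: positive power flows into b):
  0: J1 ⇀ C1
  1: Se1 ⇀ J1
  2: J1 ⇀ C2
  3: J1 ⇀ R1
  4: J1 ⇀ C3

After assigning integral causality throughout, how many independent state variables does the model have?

3  (C1, C2, C3 all integral)

#1 stroke at J1  (source Se1 imposes e)
#0 stroke at J1  (prefer integral on C1)
#2 stroke at J1  (prefer integral on C2)
#4 stroke at J1  (C3 outputs effort q/C3)
#3 stroke at R1  (J1 needs exactly one f-in)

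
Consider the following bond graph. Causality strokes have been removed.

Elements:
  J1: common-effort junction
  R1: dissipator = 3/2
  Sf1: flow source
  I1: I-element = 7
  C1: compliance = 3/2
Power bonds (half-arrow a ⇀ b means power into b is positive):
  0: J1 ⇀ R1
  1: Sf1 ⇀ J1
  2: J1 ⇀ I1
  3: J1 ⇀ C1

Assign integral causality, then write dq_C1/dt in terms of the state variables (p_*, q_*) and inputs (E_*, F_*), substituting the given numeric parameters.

β1 stroke→Sf1  (Sf1 (Sf) sets flow on bond)
β2 stroke→I1  (I1 integral (f out))
β3 stroke→J1  (C1 integral (e out))
β0 stroke→R1  (0-jn J1 has e-setter on 3)

dq_C1/dt = F_Sf1 - p_I1/7 - 4*q_C1/9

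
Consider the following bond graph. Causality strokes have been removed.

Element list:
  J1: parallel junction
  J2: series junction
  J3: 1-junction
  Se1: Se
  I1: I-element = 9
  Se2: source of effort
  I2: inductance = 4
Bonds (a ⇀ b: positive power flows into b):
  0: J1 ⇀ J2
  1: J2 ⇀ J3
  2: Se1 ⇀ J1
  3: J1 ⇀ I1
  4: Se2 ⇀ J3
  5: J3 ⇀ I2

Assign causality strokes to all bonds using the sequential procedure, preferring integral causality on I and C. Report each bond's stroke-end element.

β0 →J2
β1 →J3
β2 →J1
β3 →I1
β4 →J3
β5 →I2

bond 2 →J1  (Se1 (Se) sets effort on bond)
bond 4 →J3  (Se2: effort source, stroke at far end)
bond 0 →J2  (common-e at J1 fixed by 2)
bond 3 →I1  (0-jn J1 has e-setter on 2)
bond 1 →J3  (J2: last free bond brings flow in)
bond 5 →I2  (J3: last free bond brings flow in)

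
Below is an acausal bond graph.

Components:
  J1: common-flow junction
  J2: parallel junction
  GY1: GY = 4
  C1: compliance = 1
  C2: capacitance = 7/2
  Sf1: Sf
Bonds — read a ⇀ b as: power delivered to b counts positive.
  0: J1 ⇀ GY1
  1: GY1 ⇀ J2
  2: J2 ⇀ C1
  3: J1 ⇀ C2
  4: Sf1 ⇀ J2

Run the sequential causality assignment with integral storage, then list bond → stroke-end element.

#4 stroke→Sf1  (Sf1: flow source, stroke at near end)
#2 stroke→J2  (C1: C, integral causality)
#1 stroke→GY1  (J2 effort already set via bond 2)
#0 stroke→GY1  (GY GY1: same side as bond 1)
#3 stroke→J1  (1-jn J1 has f-setter on 0)

β0 stroke→GY1
β1 stroke→GY1
β2 stroke→J2
β3 stroke→J1
β4 stroke→Sf1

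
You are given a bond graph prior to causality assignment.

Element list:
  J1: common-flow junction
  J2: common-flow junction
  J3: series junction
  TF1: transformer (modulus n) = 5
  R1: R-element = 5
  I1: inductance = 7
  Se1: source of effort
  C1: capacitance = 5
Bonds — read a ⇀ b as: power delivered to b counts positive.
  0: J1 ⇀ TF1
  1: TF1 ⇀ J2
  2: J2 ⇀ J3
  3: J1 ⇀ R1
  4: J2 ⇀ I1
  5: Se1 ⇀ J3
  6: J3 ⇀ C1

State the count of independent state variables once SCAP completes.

β5 →J3  (source Se1 imposes e)
β4 →I1  (I1 outputs flow p/I1)
β1 →J2  (1-jn J2 has f-setter on 4)
β2 →J2  (J2 flow already set via bond 4)
β6 →J3  (1-jn J3 has f-setter on 2)
β0 →TF1  (TF1: transformer flips bond 1)
β3 →J1  (common-f at J1 fixed by 0)

2  (C1, I1 all integral)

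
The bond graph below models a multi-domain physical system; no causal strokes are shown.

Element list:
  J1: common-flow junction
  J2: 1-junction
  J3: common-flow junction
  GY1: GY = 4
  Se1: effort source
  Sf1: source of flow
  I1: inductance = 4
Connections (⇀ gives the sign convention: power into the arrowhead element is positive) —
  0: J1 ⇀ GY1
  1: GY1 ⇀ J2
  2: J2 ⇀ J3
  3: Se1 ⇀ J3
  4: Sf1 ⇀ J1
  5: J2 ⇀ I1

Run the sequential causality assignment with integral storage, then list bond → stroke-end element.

#3 →J3  (Se1: effort source, stroke at far end)
#4 →Sf1  (Sf1 (Sf) sets flow on bond)
#0 →J1  (J1: bond 4 brought flow, rest push out)
#2 →J2  (only one flow-in slot at J3)
#1 →J2  (GY1: gyrator matches bond 0)
#5 →I1  (J2: last free bond brings flow in)

b0 →J1
b1 →J2
b2 →J2
b3 →J3
b4 →Sf1
b5 →I1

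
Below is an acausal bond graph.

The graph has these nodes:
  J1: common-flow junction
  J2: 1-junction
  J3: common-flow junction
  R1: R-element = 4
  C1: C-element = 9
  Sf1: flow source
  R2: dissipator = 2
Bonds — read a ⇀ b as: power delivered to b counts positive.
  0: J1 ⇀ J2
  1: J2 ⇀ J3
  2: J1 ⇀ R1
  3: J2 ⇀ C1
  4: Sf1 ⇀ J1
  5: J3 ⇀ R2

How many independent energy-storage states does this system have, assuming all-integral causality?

β4 stroke at Sf1  (source Sf1 imposes f)
β0 stroke at J1  (J1: bond 4 brought flow, rest push out)
β2 stroke at J1  (1-jn J1 has f-setter on 4)
β1 stroke at J2  (1-jn J2 has f-setter on 0)
β3 stroke at J2  (J2 flow already set via bond 0)
β5 stroke at J3  (J3 flow already set via bond 1)

1  (C1 all integral)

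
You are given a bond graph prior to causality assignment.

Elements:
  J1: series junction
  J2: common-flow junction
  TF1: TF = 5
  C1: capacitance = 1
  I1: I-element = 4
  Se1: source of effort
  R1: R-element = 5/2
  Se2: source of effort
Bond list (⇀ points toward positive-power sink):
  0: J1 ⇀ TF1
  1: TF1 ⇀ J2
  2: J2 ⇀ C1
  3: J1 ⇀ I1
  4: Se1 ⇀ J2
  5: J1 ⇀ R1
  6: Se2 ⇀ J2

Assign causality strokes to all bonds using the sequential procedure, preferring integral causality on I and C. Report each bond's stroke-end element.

β4 |J2  (Se1: effort source, stroke at far end)
β6 |J2  (source Se2 imposes e)
β2 |J2  (C1 integral (e out))
β1 |TF1  (only one flow-in slot at J2)
β0 |J1  (through TF1, causality passes straight; one stroke at TF1)
β3 |I1  (I1 outputs flow p/I1)
β5 |J1  (J1 flow already set via bond 3)

β0 stroke→J1
β1 stroke→TF1
β2 stroke→J2
β3 stroke→I1
β4 stroke→J2
β5 stroke→J1
β6 stroke→J2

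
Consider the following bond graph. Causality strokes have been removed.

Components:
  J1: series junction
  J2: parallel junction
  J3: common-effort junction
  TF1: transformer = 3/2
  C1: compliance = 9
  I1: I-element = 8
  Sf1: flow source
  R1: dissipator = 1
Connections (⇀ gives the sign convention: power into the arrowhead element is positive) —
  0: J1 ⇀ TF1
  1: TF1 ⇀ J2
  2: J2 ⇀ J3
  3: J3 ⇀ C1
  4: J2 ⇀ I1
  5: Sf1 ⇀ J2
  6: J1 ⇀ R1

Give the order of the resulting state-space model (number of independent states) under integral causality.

#5 →Sf1  (Sf1 fixes flow; stroke at Sf1)
#3 →J3  (C1 outputs effort q/C1)
#2 →J2  (J3: bond 3 brought effort, rest push out)
#1 →TF1  (0-jn J2 has e-setter on 2)
#4 →I1  (J2 effort already set via bond 2)
#0 →J1  (TF1 one-in-one-out from 1)
#6 →R1  (J1: last free bond brings flow in)

2  (C1, I1 all integral)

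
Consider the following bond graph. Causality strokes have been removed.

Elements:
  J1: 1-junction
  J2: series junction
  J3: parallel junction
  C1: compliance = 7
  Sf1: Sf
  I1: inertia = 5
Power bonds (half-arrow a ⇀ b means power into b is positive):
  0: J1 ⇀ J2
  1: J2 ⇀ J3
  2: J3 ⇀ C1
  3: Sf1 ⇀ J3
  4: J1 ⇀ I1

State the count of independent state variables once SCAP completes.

2  (C1, I1 all integral)

bond 3 stroke→Sf1  (Sf1: flow source, stroke at near end)
bond 2 stroke→J3  (C1 outputs effort q/C1)
bond 1 stroke→J2  (0-jn J3 has e-setter on 2)
bond 0 stroke→J1  (only one flow-in slot at J2)
bond 4 stroke→I1  (closing 1-jn rule on J1)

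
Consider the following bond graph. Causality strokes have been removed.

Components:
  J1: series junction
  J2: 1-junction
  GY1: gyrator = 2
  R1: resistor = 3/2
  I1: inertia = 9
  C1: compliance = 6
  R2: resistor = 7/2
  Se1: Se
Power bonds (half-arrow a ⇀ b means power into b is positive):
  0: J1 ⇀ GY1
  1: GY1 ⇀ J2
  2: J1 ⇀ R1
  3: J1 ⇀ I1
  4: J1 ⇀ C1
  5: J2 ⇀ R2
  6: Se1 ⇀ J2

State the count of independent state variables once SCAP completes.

2  (C1, I1 all integral)

#6 →J2  (Se1: effort source, stroke at far end)
#3 →I1  (I1 outputs flow p/I1)
#0 →J1  (common-f at J1 fixed by 3)
#2 →J1  (J1 flow already set via bond 3)
#4 →J1  (J1 flow already set via bond 3)
#1 →J2  (GY GY1: same side as bond 0)
#5 →R2  (only one flow-in slot at J2)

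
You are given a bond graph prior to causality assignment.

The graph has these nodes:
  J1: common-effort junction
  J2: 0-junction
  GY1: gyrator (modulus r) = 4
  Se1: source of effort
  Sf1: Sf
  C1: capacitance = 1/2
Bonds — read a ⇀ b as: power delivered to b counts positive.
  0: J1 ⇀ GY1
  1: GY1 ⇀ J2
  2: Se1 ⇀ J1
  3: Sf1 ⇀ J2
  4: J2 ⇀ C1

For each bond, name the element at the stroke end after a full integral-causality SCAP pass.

β0 →GY1
β1 →GY1
β2 →J1
β3 →Sf1
β4 →J2

b2 stroke at J1  (Se1 fixes effort; stroke away)
b3 stroke at Sf1  (Sf1 (Sf) sets flow on bond)
b0 stroke at GY1  (common-e at J1 fixed by 2)
b1 stroke at GY1  (through GY1, causality inverts; strokes same side of GY1)
b4 stroke at J2  (J2 needs exactly one e-in)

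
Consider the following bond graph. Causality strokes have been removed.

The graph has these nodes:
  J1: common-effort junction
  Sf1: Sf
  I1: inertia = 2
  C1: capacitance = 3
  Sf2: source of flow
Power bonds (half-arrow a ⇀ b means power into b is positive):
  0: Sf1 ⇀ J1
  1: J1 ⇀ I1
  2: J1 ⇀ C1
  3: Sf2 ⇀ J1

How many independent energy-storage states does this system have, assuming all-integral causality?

2  (C1, I1 all integral)

β0 stroke→Sf1  (source Sf1 imposes f)
β3 stroke→Sf2  (Sf2: flow source, stroke at near end)
β1 stroke→I1  (prefer integral on I1)
β2 stroke→J1  (J1: last free bond brings effort in)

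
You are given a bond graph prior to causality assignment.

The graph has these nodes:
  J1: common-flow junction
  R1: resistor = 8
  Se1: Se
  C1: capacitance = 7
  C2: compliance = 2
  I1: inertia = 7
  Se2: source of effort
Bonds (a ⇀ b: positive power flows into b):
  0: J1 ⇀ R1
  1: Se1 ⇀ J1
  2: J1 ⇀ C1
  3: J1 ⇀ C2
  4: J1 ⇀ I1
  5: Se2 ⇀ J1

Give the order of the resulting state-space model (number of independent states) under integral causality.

b1 →J1  (source Se1 imposes e)
b5 →J1  (Se2 (Se) sets effort on bond)
b2 →J1  (C1 outputs effort q/C1)
b3 →J1  (C2 outputs effort q/C2)
b4 →I1  (I1: I, integral causality)
b0 →J1  (J1 flow already set via bond 4)

3  (C1, C2, I1 all integral)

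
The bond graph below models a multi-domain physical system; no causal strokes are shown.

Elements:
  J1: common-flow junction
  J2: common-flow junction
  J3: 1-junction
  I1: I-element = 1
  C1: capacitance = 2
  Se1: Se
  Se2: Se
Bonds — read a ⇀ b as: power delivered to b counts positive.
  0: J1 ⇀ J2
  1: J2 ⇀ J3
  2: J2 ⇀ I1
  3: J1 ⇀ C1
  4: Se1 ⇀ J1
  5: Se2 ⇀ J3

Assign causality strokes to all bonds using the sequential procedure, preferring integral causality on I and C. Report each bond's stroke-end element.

bond 4 stroke→J1  (source Se1 imposes e)
bond 5 stroke→J3  (Se2 (Se) sets effort on bond)
bond 1 stroke→J2  (only one flow-in slot at J3)
bond 2 stroke→I1  (I1 integral (f out))
bond 0 stroke→J2  (1-jn J2 has f-setter on 2)
bond 3 stroke→J1  (J1: bond 0 brought flow, rest push out)

β0 →J2
β1 →J2
β2 →I1
β3 →J1
β4 →J1
β5 →J3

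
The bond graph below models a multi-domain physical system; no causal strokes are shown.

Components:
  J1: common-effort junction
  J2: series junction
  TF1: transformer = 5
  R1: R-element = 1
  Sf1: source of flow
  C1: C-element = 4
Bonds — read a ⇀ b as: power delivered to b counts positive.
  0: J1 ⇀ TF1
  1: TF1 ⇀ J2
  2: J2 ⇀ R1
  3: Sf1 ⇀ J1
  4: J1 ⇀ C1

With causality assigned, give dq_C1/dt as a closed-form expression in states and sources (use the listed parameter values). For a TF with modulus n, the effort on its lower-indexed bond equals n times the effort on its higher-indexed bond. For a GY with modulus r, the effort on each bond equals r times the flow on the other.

b3 |Sf1  (source Sf1 imposes f)
b4 |J1  (C1 outputs effort q/C1)
b0 |TF1  (0-jn J1 has e-setter on 4)
b1 |J2  (through TF1, causality passes straight; one stroke at TF1)
b2 |R1  (J2: last free bond brings flow in)

dq_C1/dt = F_Sf1 - q_C1/100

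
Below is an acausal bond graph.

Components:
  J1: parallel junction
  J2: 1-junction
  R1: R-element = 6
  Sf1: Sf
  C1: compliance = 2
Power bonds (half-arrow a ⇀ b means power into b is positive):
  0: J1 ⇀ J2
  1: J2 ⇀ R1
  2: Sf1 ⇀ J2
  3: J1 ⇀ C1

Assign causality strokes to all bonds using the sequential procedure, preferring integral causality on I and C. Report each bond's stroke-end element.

bond 2 |Sf1  (Sf1: flow source, stroke at near end)
bond 0 |J2  (J2: bond 2 brought flow, rest push out)
bond 1 |J2  (J2: bond 2 brought flow, rest push out)
bond 3 |J1  (J1: last free bond brings effort in)

#0 |J2
#1 |J2
#2 |Sf1
#3 |J1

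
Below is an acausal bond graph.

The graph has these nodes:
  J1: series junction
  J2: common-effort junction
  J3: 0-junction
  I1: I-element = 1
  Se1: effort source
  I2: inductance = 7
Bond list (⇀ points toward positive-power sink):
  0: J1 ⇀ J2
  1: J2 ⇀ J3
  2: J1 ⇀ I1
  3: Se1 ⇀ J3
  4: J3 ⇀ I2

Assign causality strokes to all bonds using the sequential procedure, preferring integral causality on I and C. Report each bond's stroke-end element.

b3 →J3  (Se1 (Se) sets effort on bond)
b1 →J2  (J3: bond 3 brought effort, rest push out)
b4 →I2  (common-e at J3 fixed by 3)
b0 →J1  (0-jn J2 has e-setter on 1)
b2 →I1  (closing 1-jn rule on J1)

β0 →J1
β1 →J2
β2 →I1
β3 →J3
β4 →I2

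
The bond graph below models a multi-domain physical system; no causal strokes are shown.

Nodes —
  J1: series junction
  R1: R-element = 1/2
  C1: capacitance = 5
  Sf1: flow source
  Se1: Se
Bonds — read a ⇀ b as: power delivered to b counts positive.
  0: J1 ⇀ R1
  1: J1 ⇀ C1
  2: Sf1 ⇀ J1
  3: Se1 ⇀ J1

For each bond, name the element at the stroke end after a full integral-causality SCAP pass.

#2 |Sf1  (Sf1 (Sf) sets flow on bond)
#3 |J1  (Se1: effort source, stroke at far end)
#0 |J1  (J1: bond 2 brought flow, rest push out)
#1 |J1  (common-f at J1 fixed by 2)

β0 stroke at J1
β1 stroke at J1
β2 stroke at Sf1
β3 stroke at J1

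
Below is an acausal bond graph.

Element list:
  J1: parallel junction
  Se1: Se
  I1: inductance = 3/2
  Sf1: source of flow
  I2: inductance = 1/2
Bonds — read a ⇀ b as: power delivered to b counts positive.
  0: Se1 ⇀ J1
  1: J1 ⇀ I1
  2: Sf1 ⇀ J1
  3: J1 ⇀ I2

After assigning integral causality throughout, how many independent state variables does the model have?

β0 stroke→J1  (Se1 (Se) sets effort on bond)
β2 stroke→Sf1  (source Sf1 imposes f)
β1 stroke→I1  (J1 effort already set via bond 0)
β3 stroke→I2  (0-jn J1 has e-setter on 0)

2  (I1, I2 all integral)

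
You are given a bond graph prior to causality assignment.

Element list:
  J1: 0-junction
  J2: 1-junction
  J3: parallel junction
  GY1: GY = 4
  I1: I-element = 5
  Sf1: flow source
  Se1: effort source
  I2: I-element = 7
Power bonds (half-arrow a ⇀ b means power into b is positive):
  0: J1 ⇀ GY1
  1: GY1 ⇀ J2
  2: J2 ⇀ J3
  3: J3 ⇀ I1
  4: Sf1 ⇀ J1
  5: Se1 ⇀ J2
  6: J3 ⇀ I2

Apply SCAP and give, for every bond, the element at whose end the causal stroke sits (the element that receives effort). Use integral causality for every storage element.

bond 0 stroke→J1
bond 1 stroke→J2
bond 2 stroke→J3
bond 3 stroke→I1
bond 4 stroke→Sf1
bond 5 stroke→J2
bond 6 stroke→I2

β4 stroke→Sf1  (Sf1 fixes flow; stroke at Sf1)
β5 stroke→J2  (source Se1 imposes e)
β0 stroke→J1  (J1: last free bond brings effort in)
β1 stroke→J2  (through GY1, causality inverts; strokes same side of GY1)
β2 stroke→J3  (J2: last free bond brings flow in)
β3 stroke→I1  (common-e at J3 fixed by 2)
β6 stroke→I2  (common-e at J3 fixed by 2)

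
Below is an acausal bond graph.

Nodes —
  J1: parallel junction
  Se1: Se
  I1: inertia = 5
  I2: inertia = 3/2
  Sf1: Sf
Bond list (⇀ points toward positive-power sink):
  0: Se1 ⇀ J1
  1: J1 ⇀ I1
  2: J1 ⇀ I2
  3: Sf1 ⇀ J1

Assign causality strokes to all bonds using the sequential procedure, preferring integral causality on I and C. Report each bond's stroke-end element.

b0 →J1
b1 →I1
b2 →I2
b3 →Sf1

β0 |J1  (source Se1 imposes e)
β3 |Sf1  (source Sf1 imposes f)
β1 |I1  (J1 effort already set via bond 0)
β2 |I2  (common-e at J1 fixed by 0)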